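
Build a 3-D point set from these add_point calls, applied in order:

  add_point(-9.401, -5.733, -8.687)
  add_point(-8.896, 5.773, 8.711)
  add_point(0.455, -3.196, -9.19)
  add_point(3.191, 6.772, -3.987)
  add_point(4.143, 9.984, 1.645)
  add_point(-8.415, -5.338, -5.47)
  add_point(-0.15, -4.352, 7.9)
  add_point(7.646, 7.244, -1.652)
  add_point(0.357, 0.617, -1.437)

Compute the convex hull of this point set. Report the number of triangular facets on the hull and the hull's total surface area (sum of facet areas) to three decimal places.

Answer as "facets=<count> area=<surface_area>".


8 of the 9 inputs are extreme points: [0, 1, 2, 3, 4, 5, 6, 7].

Facet areas (half cross-product norm):
  f1: (p6, p4, p7) → 44.8605
  f2: (p6, p4, p1) → 95.8551
  f3: (p3, p4, p7) → 13.5874
  f4: (p3, p1, p0) → 152.3877
  f5: (p3, p4, p1) → 50.0361
  f6: (p2, p6, p0) → 86.8853
  f7: (p2, p6, p7) → 113.2118
  f8: (p2, p3, p0) → 53.4809
  f9: (p2, p3, p7) → 25.3691
  f10: (p5, p1, p0) → 17.8464
  f11: (p5, p6, p0) → 6.8814
  f12: (p5, p6, p1) → 102.3671
Σ area = 762.769

Euler: V−E+F = 8−18+12 = 2.

facets=12 area=762.769


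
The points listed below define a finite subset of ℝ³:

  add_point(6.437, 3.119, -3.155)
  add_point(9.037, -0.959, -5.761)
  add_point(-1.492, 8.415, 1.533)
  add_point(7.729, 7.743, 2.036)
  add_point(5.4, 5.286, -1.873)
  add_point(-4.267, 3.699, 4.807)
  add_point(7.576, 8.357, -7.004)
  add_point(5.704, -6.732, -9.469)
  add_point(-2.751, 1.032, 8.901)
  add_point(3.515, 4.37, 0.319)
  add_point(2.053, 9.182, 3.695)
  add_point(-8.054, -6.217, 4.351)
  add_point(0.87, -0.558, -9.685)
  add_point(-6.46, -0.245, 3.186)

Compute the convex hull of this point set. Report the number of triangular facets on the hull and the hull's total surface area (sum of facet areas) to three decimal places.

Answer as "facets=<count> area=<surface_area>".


facets=18 area=782.040

11 of the 14 inputs are extreme points: [1, 2, 3, 5, 6, 7, 8, 10, 11, 12, 13].

Triangle areas on the boundary:
  f1: (p7, p12, p11) → 68.8597
  f2: (p7, p8, p11) → 98.1529
  f3: (p7, p8, p1) → 70.9196
  f4: (p7, p6, p1) → 28.7279
  f5: (p7, p6, p12) → 43.6287
  f6: (p2, p6, p10) → 25.3939
  f7: (p2, p6, p12) → 68.9549
  f8: (p3, p8, p1) → 83.4321
  f9: (p3, p8, p10) → 30.5552
  f10: (p3, p6, p1) → 42.2321
  f11: (p3, p6, p10) → 26.7692
  f12: (p13, p12, p11) → 44.9114
  f13: (p13, p2, p12) → 69.7403
  f14: (p5, p13, p2) → 11.8252
  f15: (p5, p8, p10) → 21.0505
  f16: (p5, p2, p10) → 13.0796
  f17: (p5, p8, p11) → 25.4918
  f18: (p5, p13, p11) → 8.3151
Σ area = 782.040

Euler: V−E+F = 11−27+18 = 2.


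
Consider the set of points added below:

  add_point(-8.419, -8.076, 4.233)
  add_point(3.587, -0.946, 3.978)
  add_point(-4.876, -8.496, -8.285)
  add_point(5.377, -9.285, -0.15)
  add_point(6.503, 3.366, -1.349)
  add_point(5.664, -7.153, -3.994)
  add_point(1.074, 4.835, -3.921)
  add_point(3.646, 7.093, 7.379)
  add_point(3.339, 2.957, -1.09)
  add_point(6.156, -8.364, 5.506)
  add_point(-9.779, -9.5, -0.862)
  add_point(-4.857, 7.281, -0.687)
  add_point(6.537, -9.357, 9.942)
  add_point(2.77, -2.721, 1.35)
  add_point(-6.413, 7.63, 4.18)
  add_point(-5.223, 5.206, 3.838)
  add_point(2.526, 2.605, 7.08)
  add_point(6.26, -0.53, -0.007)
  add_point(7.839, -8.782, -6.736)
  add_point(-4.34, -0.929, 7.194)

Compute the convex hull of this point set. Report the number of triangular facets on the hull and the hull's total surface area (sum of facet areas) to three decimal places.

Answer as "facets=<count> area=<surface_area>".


Hull vertices (12/20): indices [0, 2, 3, 4, 6, 7, 10, 11, 12, 14, 18, 19].

Facet areas (half cross-product norm):
  f1: (p2, p18, p10) → 51.4796
  f2: (p3, p18, p10) → 50.9166
  f3: (p3, p12, p10) → 76.0753
  f4: (p3, p12, p18) → 16.4097
  f5: (p0, p14, p10) → 41.4244
  f6: (p0, p12, p10) → 36.8415
  f7: (p4, p12, p18) → 103.4667
  f8: (p4, p7, p12) → 80.3432
  f9: (p19, p0, p14) → 34.3107
  f10: (p19, p0, p12) → 61.2364
  f11: (p19, p7, p14) → 45.9527
  f12: (p19, p7, p12) → 78.8094
  f13: (p6, p4, p7) → 30.6387
  f14: (p6, p2, p18) → 89.3474
  f15: (p6, p4, p18) → 40.9148
  f16: (p11, p6, p2) → 54.4362
  f17: (p11, p14, p10) → 44.7827
  f18: (p11, p2, p10) → 75.7288
  f19: (p11, p7, p14) → 27.0649
  f20: (p11, p6, p7) → 40.2395
Σ area = 1080.419

Check V−E+F: 12 − 30 + 20 = 2.

facets=20 area=1080.419


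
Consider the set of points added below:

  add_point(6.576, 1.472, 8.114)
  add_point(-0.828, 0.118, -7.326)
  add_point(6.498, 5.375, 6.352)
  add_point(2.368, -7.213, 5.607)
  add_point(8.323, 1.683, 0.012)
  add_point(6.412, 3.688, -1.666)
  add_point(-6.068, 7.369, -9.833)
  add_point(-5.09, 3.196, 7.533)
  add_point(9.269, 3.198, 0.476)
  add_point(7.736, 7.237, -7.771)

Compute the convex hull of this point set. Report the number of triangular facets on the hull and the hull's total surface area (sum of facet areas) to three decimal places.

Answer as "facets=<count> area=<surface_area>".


facets=14 area=720.440

Extreme-point indices: [0, 1, 2, 3, 4, 6, 7, 8, 9] — 9 of 10 on the boundary.

Per-facet area ½‖(b−a)×(c−a)‖:
  f1: (p0, p3, p8) → 41.1276
  f2: (p1, p3, p6) → 48.7032
  f3: (p2, p0, p8) → 14.6499
  f4: (p9, p1, p6) → 51.6257
  f5: (p9, p2, p6) → 99.6015
  f6: (p9, p2, p8) → 26.5263
  f7: (p7, p2, p6) → 105.5875
  f8: (p7, p2, p0) → 24.9110
  f9: (p7, p3, p6) → 115.4878
  f10: (p7, p0, p3) → 56.1123
  f11: (p4, p1, p3) → 70.1487
  f12: (p4, p9, p1) → 49.8928
  f13: (p4, p3, p8) → 7.4855
  f14: (p4, p9, p8) → 8.5800
Σ area = 720.440

Euler characteristic 9−21+14 = 2 ✓


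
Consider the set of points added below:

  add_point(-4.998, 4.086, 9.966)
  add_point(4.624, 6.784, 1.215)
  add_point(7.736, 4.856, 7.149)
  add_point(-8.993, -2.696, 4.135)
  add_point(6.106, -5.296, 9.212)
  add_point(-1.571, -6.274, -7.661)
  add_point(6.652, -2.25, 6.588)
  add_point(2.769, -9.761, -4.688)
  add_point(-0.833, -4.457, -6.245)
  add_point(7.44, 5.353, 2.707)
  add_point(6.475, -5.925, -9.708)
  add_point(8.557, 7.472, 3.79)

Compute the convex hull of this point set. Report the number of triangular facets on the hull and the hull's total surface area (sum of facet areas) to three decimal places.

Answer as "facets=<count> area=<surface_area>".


Extreme-point indices: [0, 1, 2, 3, 4, 5, 7, 10, 11] — 9 of 12 on the boundary.

Facet areas (half cross-product norm):
  f1: (p4, p7, p3) → 107.7871
  f2: (p4, p10, p11) → 124.5228
  f3: (p4, p10, p7) → 51.0145
  f4: (p1, p10, p11) → 37.2182
  f5: (p0, p4, p3) → 70.3066
  f6: (p0, p1, p3) → 64.9963
  f7: (p0, p1, p11) → 30.3647
  f8: (p5, p1, p3) → 110.0450
  f9: (p5, p1, p10) → 68.1010
  f10: (p5, p7, p3) → 45.1508
  f11: (p5, p10, p7) → 22.2924
  f12: (p2, p4, p11) → 14.6183
  f13: (p2, p0, p11) → 26.1148
  f14: (p2, p0, p4) → 66.3112
Σ area = 838.844

Euler: V−E+F = 9−21+14 = 2.

facets=14 area=838.844


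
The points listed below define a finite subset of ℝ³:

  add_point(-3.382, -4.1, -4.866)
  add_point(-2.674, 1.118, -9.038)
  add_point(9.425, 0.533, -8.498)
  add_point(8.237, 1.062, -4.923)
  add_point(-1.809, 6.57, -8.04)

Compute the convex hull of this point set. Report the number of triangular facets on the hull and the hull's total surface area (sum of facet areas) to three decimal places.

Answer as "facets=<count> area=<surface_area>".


Points on the hull: [0, 1, 2, 3, 4] (5 of 5).

Triangle areas on the boundary:
  f1: (p1, p2, p0) → 40.6971
  f2: (p1, p4, p0) → 14.1460
  f3: (p1, p4, p2) → 33.7839
  f4: (p3, p2, p0) → 23.5171
  f5: (p3, p4, p0) → 61.2876
  f6: (p3, p4, p2) → 22.5080
Σ area = 195.940

Euler: V−E+F = 5−9+6 = 2.

facets=6 area=195.940


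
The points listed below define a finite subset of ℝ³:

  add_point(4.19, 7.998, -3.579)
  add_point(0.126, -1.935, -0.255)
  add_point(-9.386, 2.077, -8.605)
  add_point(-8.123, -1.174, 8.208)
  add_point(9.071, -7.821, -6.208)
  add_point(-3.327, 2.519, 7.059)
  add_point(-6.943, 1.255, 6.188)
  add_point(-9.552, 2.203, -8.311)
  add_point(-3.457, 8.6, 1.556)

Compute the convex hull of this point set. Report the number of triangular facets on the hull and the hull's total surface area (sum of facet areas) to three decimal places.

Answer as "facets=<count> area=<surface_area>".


facets=10 area=689.889

7 of the 9 inputs are extreme points: [0, 2, 3, 4, 5, 7, 8].

Per-facet area ½‖(b−a)×(c−a)‖:
  f1: (p3, p8, p7) → 83.2154
  f2: (p0, p8, p7) → 61.0025
  f3: (p2, p0, p7) → 2.8182
  f4: (p2, p0, p4) → 129.5038
  f5: (p2, p3, p7) → 2.2134
  f6: (p2, p3, p4) → 174.5314
  f7: (p5, p3, p8) → 20.9827
  f8: (p5, p0, p8) → 35.9705
  f9: (p5, p3, p4) → 61.7277
  f10: (p5, p0, p4) → 117.9238
Σ area = 689.889

Check V−E+F: 7 − 15 + 10 = 2.


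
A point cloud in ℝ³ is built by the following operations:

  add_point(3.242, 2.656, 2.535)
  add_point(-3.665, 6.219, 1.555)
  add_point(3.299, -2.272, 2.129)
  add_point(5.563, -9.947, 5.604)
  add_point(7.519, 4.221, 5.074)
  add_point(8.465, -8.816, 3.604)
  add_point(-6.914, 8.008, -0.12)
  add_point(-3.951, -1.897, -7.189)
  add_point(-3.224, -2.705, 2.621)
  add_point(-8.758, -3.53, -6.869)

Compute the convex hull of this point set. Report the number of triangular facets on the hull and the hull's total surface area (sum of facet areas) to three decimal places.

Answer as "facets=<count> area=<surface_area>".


facets=12 area=600.799

Extreme-point indices: [1, 3, 4, 5, 6, 7, 8, 9] — 8 of 10 on the boundary.

Facet areas (half cross-product norm):
  f1: (p3, p5, p9) → 36.8037
  f2: (p7, p5, p9) → 39.4439
  f3: (p7, p6, p9) → 31.8545
  f4: (p8, p6, p9) → 61.4003
  f5: (p8, p3, p9) → 54.2690
  f6: (p1, p8, p6) → 15.5966
  f7: (p4, p7, p6) → 96.5135
  f8: (p4, p1, p6) → 7.8212
  f9: (p4, p7, p5) → 109.2011
  f10: (p4, p3, p5) → 23.9187
  f11: (p4, p8, p3) → 72.1336
  f12: (p4, p1, p8) → 51.8426
Σ area = 600.799

Euler characteristic 8−18+12 = 2 ✓


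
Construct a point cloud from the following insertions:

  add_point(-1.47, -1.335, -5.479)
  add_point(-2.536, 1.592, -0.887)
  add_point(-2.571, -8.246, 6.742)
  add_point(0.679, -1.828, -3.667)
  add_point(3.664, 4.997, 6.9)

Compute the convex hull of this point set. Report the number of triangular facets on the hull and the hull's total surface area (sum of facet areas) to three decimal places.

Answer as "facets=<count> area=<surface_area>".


Extreme-point indices: [0, 1, 2, 3, 4] — 5 of 5 on the boundary.

Triangle areas on the boundary:
  f1: (p1, p4, p2) → 64.2122
  f2: (p1, p0, p2) → 34.3976
  f3: (p1, p0, p4) → 21.6656
  f4: (p3, p4, p2) → 76.7631
  f5: (p3, p0, p2) → 16.4144
  f6: (p3, p0, p4) → 14.7365
Σ area = 228.189

Check V−E+F: 5 − 9 + 6 = 2.

facets=6 area=228.189


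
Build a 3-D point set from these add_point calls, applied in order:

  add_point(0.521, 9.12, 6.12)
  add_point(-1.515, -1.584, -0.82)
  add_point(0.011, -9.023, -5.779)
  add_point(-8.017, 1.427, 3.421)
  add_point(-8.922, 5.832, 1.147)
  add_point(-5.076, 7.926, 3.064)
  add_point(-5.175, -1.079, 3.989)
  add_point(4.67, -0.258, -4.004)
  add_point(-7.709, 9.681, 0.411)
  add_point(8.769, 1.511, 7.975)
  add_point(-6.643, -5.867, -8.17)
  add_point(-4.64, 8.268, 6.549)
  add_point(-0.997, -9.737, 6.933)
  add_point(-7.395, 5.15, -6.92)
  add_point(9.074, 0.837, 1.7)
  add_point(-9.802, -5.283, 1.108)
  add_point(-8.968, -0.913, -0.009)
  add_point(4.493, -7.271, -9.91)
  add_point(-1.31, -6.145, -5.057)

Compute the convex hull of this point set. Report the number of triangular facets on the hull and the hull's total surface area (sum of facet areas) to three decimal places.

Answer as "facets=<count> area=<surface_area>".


Points on the hull: [0, 2, 3, 4, 7, 8, 9, 10, 11, 12, 13, 14, 15, 17] (14 of 19).

Facet areas (half cross-product norm):
  f1: (p9, p17, p14) → 27.0503
  f2: (p7, p17, p14) → 25.9403
  f3: (p0, p9, p14) → 35.8774
  f4: (p0, p7, p14) → 46.2555
  f5: (p0, p11, p8) → 17.3795
  f6: (p0, p11, p9) → 24.0739
  f7: (p12, p9, p17) → 129.6743
  f8: (p12, p10, p15) → 54.9976
  f9: (p12, p11, p9) → 109.0192
  f10: (p13, p10, p17) → 61.7577
  f11: (p13, p7, p17) → 61.3817
  f12: (p13, p0, p8) → 39.1663
  f13: (p13, p0, p7) → 90.8149
  f14: (p13, p10, p15) → 53.5943
  f15: (p4, p11, p8) → 14.0288
  f16: (p4, p13, p15) → 45.8122
  f17: (p4, p13, p8) → 16.6995
  f18: (p2, p10, p17) → 23.4715
  f19: (p2, p12, p17) → 28.1265
  f20: (p2, p12, p10) → 47.7144
  f21: (p3, p4, p15) → 14.5398
  f22: (p3, p4, p11) → 18.2200
  f23: (p3, p12, p15) → 41.9279
  f24: (p3, p12, p11) → 52.2623
Σ area = 1079.786

Euler: V−E+F = 14−36+24 = 2.

facets=24 area=1079.786


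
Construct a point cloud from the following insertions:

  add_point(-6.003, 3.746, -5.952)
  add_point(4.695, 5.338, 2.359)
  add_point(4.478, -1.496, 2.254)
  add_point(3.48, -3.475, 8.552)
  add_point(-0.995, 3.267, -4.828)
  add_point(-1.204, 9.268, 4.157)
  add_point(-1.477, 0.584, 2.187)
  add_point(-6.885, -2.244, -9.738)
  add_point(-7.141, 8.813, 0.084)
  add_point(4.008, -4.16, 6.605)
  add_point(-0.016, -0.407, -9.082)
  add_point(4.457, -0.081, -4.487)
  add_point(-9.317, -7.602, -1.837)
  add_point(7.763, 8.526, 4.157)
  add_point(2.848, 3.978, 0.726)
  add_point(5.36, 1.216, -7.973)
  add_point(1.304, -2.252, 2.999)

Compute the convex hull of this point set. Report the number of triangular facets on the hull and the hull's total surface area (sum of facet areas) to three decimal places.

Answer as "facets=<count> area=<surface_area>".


facets=16 area=828.169

Points on the hull: [0, 3, 5, 7, 8, 9, 10, 12, 13, 15] (10 of 17).

Facet areas (half cross-product norm):
  f1: (p3, p5, p13) → 58.8184
  f2: (p8, p7, p12) → 72.2381
  f3: (p8, p3, p12) → 129.3051
  f4: (p8, p3, p5) → 47.4483
  f5: (p8, p5, p13) → 18.8085
  f6: (p9, p3, p12) → 16.1622
  f7: (p9, p3, p13) → 14.2993
  f8: (p0, p8, p7) → 11.2716
  f9: (p15, p9, p12) → 118.2337
  f10: (p15, p9, p13) → 89.6679
  f11: (p15, p8, p13) → 102.9159
  f12: (p15, p0, p8) → 43.0438
  f13: (p10, p0, p7) → 23.5475
  f14: (p10, p15, p0) → 19.8600
  f15: (p10, p7, p12) → 33.5107
  f16: (p10, p15, p12) → 29.0377
Σ area = 828.169

Euler characteristic 10−24+16 = 2 ✓


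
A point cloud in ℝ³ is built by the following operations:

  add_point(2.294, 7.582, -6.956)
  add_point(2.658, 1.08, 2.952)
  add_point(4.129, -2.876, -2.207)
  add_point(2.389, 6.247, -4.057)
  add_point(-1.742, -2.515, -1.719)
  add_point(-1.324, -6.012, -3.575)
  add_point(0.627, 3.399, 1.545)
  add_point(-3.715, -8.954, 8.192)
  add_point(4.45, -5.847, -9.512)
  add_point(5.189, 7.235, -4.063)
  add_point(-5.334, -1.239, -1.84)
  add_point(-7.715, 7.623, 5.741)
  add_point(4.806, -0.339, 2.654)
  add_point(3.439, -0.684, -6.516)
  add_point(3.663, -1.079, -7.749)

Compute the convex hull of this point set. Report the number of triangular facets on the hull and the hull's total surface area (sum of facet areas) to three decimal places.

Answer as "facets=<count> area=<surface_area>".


Points on the hull: [0, 5, 7, 8, 9, 10, 11, 12] (8 of 15).

Facet areas (half cross-product norm):
  f1: (p0, p9, p11) → 32.9774
  f2: (p0, p8, p9) → 28.3673
  f3: (p12, p9, p11) → 74.7744
  f4: (p12, p7, p11) → 97.1132
  f5: (p12, p8, p9) → 64.6681
  f6: (p12, p8, p7) → 88.5909
  f7: (p5, p8, p7) → 29.1767
  f8: (p10, p0, p8) → 76.0745
  f9: (p10, p5, p8) → 21.2478
  f10: (p10, p0, p11) → 75.0417
  f11: (p10, p7, p11) → 75.9075
  f12: (p10, p5, p7) → 39.1941
Σ area = 703.134

Euler: V−E+F = 8−18+12 = 2.

facets=12 area=703.134


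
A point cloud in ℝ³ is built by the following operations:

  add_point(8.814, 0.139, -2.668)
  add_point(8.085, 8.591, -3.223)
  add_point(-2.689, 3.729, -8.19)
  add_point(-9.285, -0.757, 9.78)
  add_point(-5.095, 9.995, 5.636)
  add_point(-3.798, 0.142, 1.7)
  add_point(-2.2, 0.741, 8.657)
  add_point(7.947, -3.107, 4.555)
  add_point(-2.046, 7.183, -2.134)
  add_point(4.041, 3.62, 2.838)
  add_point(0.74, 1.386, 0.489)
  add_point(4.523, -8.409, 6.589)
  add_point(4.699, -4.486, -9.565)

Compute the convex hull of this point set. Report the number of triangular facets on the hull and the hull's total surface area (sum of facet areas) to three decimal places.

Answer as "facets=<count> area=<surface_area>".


Hull vertices (10/13): indices [0, 1, 2, 3, 4, 6, 7, 8, 11, 12].

Triangle areas on the boundary:
  f1: (p1, p12, p0) → 35.9411
  f2: (p7, p12, p0) → 33.4477
  f3: (p7, p1, p0) → 30.1548
  f4: (p7, p1, p4) → 108.6433
  f5: (p2, p4, p3) → 94.2211
  f6: (p2, p12, p3) → 107.9099
  f7: (p2, p1, p12) → 69.4621
  f8: (p6, p4, p3) → 37.1769
  f9: (p6, p7, p4) → 52.7178
  f10: (p11, p12, p3) → 133.3380
  f11: (p11, p7, p12) → 47.9807
  f12: (p11, p6, p3) → 38.2070
  f13: (p11, p6, p7) → 36.7554
  f14: (p8, p1, p4) → 41.6997
  f15: (p8, p2, p4) → 14.1321
  f16: (p8, p2, p1) → 35.9290
Σ area = 917.717

Euler characteristic 10−24+16 = 2 ✓

facets=16 area=917.717


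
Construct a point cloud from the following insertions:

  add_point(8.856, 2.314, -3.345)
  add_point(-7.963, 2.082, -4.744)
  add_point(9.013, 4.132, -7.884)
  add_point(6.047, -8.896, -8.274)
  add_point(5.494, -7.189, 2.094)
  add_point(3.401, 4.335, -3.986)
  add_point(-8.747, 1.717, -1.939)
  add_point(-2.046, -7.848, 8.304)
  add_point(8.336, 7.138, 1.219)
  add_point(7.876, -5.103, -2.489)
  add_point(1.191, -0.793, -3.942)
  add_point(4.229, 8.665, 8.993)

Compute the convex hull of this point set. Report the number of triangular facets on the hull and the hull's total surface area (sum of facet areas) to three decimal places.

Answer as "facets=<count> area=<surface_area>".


facets=16 area=911.844

10 of the 12 inputs are extreme points: [0, 1, 2, 3, 4, 6, 7, 8, 9, 11].

Area of each hull facet:
  f1: (p7, p3, p6) → 133.4620
  f2: (p7, p11, p6) → 126.0662
  f3: (p1, p3, p6) → 25.2585
  f4: (p1, p3, p2) → 109.8341
  f5: (p1, p11, p6) → 25.3670
  f6: (p8, p1, p2) → 81.8001
  f7: (p8, p1, p11) → 80.4010
  f8: (p8, p0, p2) → 15.1431
  f9: (p4, p7, p3) → 38.9398
  f10: (p4, p7, p11) → 82.2328
  f11: (p4, p8, p11) → 65.2659
  f12: (p9, p8, p0) → 19.5732
  f13: (p9, p4, p8) → 35.3193
  f14: (p9, p4, p3) → 18.6129
  f15: (p9, p3, p2) → 38.3668
  f16: (p9, p0, p2) → 16.2020
Σ area = 911.844

Euler characteristic 10−24+16 = 2 ✓


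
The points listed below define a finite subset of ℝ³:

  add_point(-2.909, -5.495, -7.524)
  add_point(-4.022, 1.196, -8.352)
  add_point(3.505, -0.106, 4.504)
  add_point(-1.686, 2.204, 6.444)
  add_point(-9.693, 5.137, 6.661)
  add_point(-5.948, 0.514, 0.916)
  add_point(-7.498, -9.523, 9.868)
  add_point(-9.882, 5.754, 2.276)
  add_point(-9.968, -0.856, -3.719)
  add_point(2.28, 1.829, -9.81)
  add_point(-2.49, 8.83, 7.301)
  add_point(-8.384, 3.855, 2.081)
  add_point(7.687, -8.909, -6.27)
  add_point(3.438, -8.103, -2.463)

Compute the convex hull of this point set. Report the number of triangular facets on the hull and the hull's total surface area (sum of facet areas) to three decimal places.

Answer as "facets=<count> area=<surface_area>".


Points on the hull: [0, 1, 2, 4, 6, 7, 8, 9, 10, 12] (10 of 14).

Facet areas (half cross-product norm):
  f1: (p4, p6, p8) → 86.8184
  f2: (p4, p6, p10) → 58.8417
  f3: (p2, p6, p12) → 111.6969
  f4: (p2, p6, p10) → 85.8405
  f5: (p2, p9, p12) → 82.0228
  f6: (p2, p9, p10) → 80.2165
  f7: (p0, p9, p12) → 50.0804
  f8: (p0, p6, p8) → 75.4649
  f9: (p0, p6, p12) → 103.0424
  f10: (p7, p9, p10) → 82.6939
  f11: (p7, p4, p10) → 17.9696
  f12: (p7, p4, p8) → 16.3592
  f13: (p1, p0, p8) → 26.1241
  f14: (p1, p0, p9) → 22.1921
  f15: (p1, p7, p8) → 34.1787
  f16: (p1, p7, p9) → 34.0782
Σ area = 967.620

Euler: V−E+F = 10−24+16 = 2.

facets=16 area=967.620


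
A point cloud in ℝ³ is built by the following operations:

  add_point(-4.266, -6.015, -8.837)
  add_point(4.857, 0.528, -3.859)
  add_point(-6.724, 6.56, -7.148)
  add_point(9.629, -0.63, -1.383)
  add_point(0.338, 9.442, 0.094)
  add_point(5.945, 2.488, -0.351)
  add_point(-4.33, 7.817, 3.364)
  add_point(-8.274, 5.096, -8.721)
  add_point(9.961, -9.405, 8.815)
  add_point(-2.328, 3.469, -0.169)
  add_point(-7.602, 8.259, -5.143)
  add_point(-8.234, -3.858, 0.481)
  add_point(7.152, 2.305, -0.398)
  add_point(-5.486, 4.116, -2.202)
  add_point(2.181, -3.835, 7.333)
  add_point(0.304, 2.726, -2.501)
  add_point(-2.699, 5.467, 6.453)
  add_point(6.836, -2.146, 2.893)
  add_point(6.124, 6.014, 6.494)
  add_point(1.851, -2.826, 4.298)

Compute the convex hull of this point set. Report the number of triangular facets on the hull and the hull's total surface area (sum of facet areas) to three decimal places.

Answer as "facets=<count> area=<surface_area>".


Points on the hull: [0, 1, 2, 3, 4, 6, 7, 8, 10, 11, 12, 14, 16, 18] (14 of 20).

Facet areas (half cross-product norm):
  f1: (p11, p0, p7) → 57.6281
  f2: (p11, p0, p8) → 107.4721
  f3: (p3, p0, p8) → 110.8692
  f4: (p10, p11, p7) → 30.8737
  f5: (p2, p10, p7) → 2.9823
  f6: (p2, p10, p4) → 12.9870
  f7: (p1, p0, p7) → 70.1721
  f8: (p1, p3, p0) → 23.6116
  f9: (p1, p2, p7) → 16.3448
  f10: (p1, p3, p4) → 27.4087
  f11: (p1, p2, p4) → 55.3984
  f12: (p12, p3, p4) → 4.0854
  f13: (p18, p16, p8) → 69.8201
  f14: (p18, p12, p4) → 34.3627
  f15: (p18, p3, p8) → 72.4942
  f16: (p18, p12, p3) → 11.9444
  f17: (p14, p11, p8) → 39.6225
  f18: (p14, p16, p8) → 23.0273
  f19: (p14, p16, p11) → 59.2911
  f20: (p6, p10, p4) → 26.2149
  f21: (p6, p18, p4) → 27.5092
  f22: (p6, p18, p16) → 17.3928
  f23: (p6, p10, p11) → 55.4043
  f24: (p6, p16, p11) → 25.9108
Σ area = 982.828

Euler: V−E+F = 14−36+24 = 2.

facets=24 area=982.828


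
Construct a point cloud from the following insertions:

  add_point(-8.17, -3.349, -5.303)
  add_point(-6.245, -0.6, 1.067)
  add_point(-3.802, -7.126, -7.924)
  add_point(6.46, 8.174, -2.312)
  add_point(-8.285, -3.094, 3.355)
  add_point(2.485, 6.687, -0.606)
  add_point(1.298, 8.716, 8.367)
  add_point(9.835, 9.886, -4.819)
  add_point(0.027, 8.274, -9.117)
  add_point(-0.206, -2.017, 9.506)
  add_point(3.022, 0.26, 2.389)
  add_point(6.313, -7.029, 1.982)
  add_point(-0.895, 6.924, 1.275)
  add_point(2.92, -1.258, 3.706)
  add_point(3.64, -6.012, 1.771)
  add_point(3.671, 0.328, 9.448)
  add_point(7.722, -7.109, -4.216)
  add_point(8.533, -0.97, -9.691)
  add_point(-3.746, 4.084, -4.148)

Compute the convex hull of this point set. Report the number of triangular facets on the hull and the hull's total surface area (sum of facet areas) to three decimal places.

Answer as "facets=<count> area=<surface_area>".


13 of the 19 inputs are extreme points: [0, 2, 4, 6, 7, 8, 9, 11, 12, 15, 16, 17, 18].

Area of each hull facet:
  f1: (p8, p17, p7) → 59.5404
  f2: (p16, p17, p7) → 45.0169
  f3: (p2, p8, p17) → 83.8791
  f4: (p2, p16, p17) → 49.7363
  f5: (p6, p8, p7) → 84.0518
  f6: (p6, p9, p4) → 55.0071
  f7: (p0, p2, p4) → 24.6682
  f8: (p0, p2, p8) → 46.6804
  f9: (p11, p2, p16) → 38.3282
  f10: (p11, p16, p7) → 54.3993
  f11: (p11, p9, p4) → 56.9027
  f12: (p11, p2, p4) → 84.1560
  f13: (p18, p6, p4) → 78.5987
  f14: (p18, p0, p4) → 37.3664
  f15: (p18, p0, p8) → 25.1461
  f16: (p15, p6, p9) → 19.1924
  f17: (p15, p11, p9) → 24.2695
  f18: (p15, p6, p7) → 69.1556
  f19: (p15, p11, p7) → 95.0571
  f20: (p12, p6, p8) → 20.3527
  f21: (p12, p18, p8) → 25.2851
  f22: (p12, p18, p6) → 6.6938
Σ area = 1083.484

Euler characteristic 13−33+22 = 2 ✓

facets=22 area=1083.484


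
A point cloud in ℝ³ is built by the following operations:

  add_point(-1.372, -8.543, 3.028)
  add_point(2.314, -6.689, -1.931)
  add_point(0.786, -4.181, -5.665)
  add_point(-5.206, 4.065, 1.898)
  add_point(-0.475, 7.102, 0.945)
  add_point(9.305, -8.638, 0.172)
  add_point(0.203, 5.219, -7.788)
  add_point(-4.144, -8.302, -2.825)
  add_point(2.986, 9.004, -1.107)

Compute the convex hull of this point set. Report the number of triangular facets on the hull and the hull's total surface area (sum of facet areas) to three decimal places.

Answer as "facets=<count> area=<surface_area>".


facets=12 area=541.975

Extreme-point indices: [0, 2, 3, 4, 5, 6, 7, 8] — 8 of 9 on the boundary.

Per-facet area ½‖(b−a)×(c−a)‖:
  f1: (p6, p8, p3) → 39.5208
  f2: (p6, p8, p5) → 73.9640
  f3: (p7, p6, p3) → 71.6892
  f4: (p4, p8, p3) → 3.9656
  f5: (p4, p8, p5) → 41.1801
  f6: (p2, p6, p5) → 45.4984
  f7: (p2, p7, p5) → 39.3505
  f8: (p2, p7, p6) → 26.6696
  f9: (p0, p4, p3) → 36.1845
  f10: (p0, p4, p5) → 87.0816
  f11: (p0, p7, p3) → 41.6415
  f12: (p0, p7, p5) → 35.2291
Σ area = 541.975

Check V−E+F: 8 − 18 + 12 = 2.


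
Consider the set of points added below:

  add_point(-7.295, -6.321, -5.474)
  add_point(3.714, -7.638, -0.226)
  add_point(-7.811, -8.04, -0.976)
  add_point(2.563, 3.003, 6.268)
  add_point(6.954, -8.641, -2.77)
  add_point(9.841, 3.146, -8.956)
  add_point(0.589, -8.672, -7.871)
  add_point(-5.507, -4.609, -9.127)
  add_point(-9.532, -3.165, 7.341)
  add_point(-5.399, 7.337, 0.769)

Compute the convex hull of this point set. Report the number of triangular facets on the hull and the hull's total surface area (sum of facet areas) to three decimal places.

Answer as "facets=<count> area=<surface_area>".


10 of the 10 inputs are extreme points: [0, 1, 2, 3, 4, 5, 6, 7, 8, 9].

Per-facet area ½‖(b−a)×(c−a)‖:
  f1: (p7, p9, p5) → 124.4519
  f2: (p3, p9, p8) → 64.8032
  f3: (p3, p9, p5) → 88.4805
  f4: (p6, p7, p5) → 55.8141
  f5: (p4, p3, p5) → 98.9616
  f6: (p4, p6, p5) → 55.1821
  f7: (p4, p2, p6) → 43.4465
  f8: (p0, p6, p7) → 16.3964
  f9: (p0, p2, p6) → 20.0334
  f10: (p0, p2, p8) → 18.3990
  f11: (p0, p9, p8) → 82.0436
  f12: (p0, p7, p9) → 33.3376
  f13: (p1, p3, p8) → 82.2626
  f14: (p1, p4, p3) → 21.5699
  f15: (p1, p2, p8) → 56.2850
  f16: (p1, p4, p2) → 17.1285
Σ area = 878.596

Check V−E+F: 10 − 24 + 16 = 2.

facets=16 area=878.596


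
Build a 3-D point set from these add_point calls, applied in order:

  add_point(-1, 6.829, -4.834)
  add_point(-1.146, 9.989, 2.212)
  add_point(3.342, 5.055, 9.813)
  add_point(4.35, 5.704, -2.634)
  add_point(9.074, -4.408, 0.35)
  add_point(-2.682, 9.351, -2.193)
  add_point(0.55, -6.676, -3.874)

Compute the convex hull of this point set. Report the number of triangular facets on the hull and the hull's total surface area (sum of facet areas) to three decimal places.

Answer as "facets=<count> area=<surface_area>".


facets=10 area=452.578

Hull vertices (7/7): indices [0, 1, 2, 3, 4, 5, 6].

Per-facet area ½‖(b−a)×(c−a)‖:
  f1: (p2, p6, p4) → 70.9119
  f2: (p0, p6, p5) → 21.4298
  f3: (p3, p6, p4) → 54.4741
  f4: (p3, p0, p6) → 38.0595
  f5: (p3, p2, p4) → 69.5593
  f6: (p3, p0, p5) → 11.4570
  f7: (p1, p3, p5) → 18.3904
  f8: (p1, p3, p2) → 42.6835
  f9: (p1, p6, p5) → 38.1726
  f10: (p1, p2, p6) → 87.4403
Σ area = 452.578

Euler: V−E+F = 7−15+10 = 2.


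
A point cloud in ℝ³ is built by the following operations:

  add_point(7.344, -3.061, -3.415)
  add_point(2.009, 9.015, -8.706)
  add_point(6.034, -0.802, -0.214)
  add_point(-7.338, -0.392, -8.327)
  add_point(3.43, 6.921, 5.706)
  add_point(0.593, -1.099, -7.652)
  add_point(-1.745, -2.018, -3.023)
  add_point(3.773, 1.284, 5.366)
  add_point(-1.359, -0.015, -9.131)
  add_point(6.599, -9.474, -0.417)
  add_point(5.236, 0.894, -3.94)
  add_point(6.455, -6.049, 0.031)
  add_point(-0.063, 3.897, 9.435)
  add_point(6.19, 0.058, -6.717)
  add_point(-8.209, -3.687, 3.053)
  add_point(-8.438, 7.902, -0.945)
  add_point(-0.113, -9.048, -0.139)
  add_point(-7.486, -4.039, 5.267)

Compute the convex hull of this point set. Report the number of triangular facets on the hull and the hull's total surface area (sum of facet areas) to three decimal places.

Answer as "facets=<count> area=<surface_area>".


facets=24 area=918.402

Points on the hull: [0, 1, 3, 4, 7, 8, 9, 11, 12, 13, 14, 15, 16, 17] (14 of 18).

Facet areas (half cross-product norm):
  f1: (p3, p1, p15) → 66.5089
  f2: (p4, p1, p15) → 81.6422
  f3: (p4, p12, p15) → 39.9094
  f4: (p8, p3, p1) → 26.7492
  f5: (p7, p4, p12) → 15.1308
  f6: (p13, p8, p1) → 35.7470
  f7: (p13, p4, p0) → 32.8688
  f8: (p13, p4, p1) → 68.7747
  f9: (p17, p12, p15) → 72.1869
  f10: (p9, p7, p12) → 22.8245
  f11: (p9, p17, p12) → 91.9593
  f12: (p9, p17, p16) → 22.9232
  f13: (p9, p13, p0) → 8.2072
  f14: (p9, p13, p8) → 44.4462
  f15: (p9, p8, p3) → 41.7962
  f16: (p9, p16, p3) → 39.7091
  f17: (p14, p3, p15) → 59.6797
  f18: (p14, p17, p15) → 12.8709
  f19: (p14, p16, p3) → 59.3345
  f20: (p14, p17, p16) → 12.0334
  f21: (p11, p7, p4) → 15.1686
  f22: (p11, p9, p7) → 8.5279
  f23: (p11, p4, p0) → 32.6072
  f24: (p11, p9, p0) → 6.7966
Σ area = 918.402

Euler characteristic 14−36+24 = 2 ✓


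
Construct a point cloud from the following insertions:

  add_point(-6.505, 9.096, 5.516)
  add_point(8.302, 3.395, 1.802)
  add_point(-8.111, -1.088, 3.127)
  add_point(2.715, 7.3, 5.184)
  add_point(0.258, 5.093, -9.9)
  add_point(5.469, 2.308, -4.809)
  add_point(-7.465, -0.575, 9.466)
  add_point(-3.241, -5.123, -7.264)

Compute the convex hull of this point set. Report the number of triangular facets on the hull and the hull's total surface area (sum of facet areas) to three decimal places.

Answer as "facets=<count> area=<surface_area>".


Hull vertices (8/8): indices [0, 1, 2, 3, 4, 5, 6, 7].

Area of each hull facet:
  f1: (p4, p0, p2) → 85.2661
  f2: (p7, p4, p2) → 67.5883
  f3: (p6, p0, p2) → 32.0878
  f4: (p6, p7, p2) → 21.4973
  f5: (p6, p7, p1) → 133.8235
  f6: (p5, p4, p1) → 17.0161
  f7: (p5, p7, p1) → 34.8410
  f8: (p5, p7, p4) → 41.7048
  f9: (p3, p6, p1) → 47.4450
  f10: (p3, p6, p0) → 49.1695
  f11: (p3, p4, p1) → 54.0797
  f12: (p3, p4, p0) → 72.2446
Σ area = 656.764

Euler: V−E+F = 8−18+12 = 2.

facets=12 area=656.764


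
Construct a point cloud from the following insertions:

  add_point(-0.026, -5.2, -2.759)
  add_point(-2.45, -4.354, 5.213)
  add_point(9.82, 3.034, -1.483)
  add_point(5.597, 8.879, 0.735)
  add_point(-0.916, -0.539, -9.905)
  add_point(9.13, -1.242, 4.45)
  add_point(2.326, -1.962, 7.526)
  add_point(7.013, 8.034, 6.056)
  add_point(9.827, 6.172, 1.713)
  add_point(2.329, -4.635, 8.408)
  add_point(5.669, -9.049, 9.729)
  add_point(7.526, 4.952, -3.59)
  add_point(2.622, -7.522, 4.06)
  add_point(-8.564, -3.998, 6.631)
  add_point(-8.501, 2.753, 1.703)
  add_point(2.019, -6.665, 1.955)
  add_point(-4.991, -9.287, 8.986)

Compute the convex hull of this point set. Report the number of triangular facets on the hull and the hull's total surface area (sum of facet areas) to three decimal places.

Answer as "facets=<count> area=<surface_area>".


facets=22 area=910.138

Points on the hull: [0, 2, 3, 4, 5, 7, 8, 10, 11, 12, 13, 14, 16] (13 of 17).

Triangle areas on the boundary:
  f1: (p14, p4, p13) → 56.8626
  f2: (p7, p14, p13) → 70.4581
  f3: (p16, p4, p13) → 61.2839
  f4: (p16, p7, p13) → 66.8204
  f5: (p16, p7, p10) → 93.3301
  f6: (p3, p7, p8) → 12.5558
  f7: (p3, p14, p4) → 98.2065
  f8: (p3, p7, p14) → 42.6279
  f9: (p0, p16, p4) → 29.4921
  f10: (p0, p2, p10) → 89.6951
  f11: (p0, p2, p4) → 54.3640
  f12: (p5, p2, p8) → 16.2162
  f13: (p5, p2, p10) → 15.3117
  f14: (p5, p7, p8) → 21.8168
  f15: (p5, p7, p10) → 39.3052
  f16: (p11, p2, p4) → 18.7114
  f17: (p11, p3, p4) → 32.7325
  f18: (p11, p2, p8) → 8.1838
  f19: (p11, p3, p8) → 13.9531
  f20: (p12, p16, p10) → 30.3263
  f21: (p12, p0, p10) → 3.5357
  f22: (p12, p0, p16) → 34.3488
Σ area = 910.138

Check V−E+F: 13 − 33 + 22 = 2.


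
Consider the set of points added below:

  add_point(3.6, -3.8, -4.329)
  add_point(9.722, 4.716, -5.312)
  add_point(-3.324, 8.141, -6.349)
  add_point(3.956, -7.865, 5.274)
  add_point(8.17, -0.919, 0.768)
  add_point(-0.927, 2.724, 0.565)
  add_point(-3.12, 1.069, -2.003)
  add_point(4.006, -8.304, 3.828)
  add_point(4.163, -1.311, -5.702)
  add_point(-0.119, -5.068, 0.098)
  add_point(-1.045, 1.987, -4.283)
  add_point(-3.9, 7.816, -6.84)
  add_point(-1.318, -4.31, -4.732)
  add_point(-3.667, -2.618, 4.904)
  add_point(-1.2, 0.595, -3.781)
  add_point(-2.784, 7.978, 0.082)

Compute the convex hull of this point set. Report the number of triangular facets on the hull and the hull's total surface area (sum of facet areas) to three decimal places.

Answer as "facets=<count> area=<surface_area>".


facets=18 area=566.180

Extreme-point indices: [0, 1, 2, 3, 4, 7, 8, 11, 12, 13, 15] — 11 of 16 on the boundary.

Area of each hull facet:
  f1: (p2, p1, p11) → 4.3706
  f2: (p2, p15, p11) → 2.0377
  f3: (p2, p15, p1) → 43.0789
  f4: (p4, p15, p1) → 56.5836
  f5: (p4, p15, p3) → 64.9575
  f6: (p4, p7, p1) → 18.2487
  f7: (p4, p3, p7) → 6.7785
  f8: (p0, p7, p1) → 43.9504
  f9: (p0, p12, p7) → 23.0856
  f10: (p8, p0, p1) → 8.0031
  f11: (p8, p0, p12) → 6.9732
  f12: (p8, p1, p11) → 49.9641
  f13: (p8, p12, p11) → 37.8608
  f14: (p13, p12, p7) → 44.4557
  f15: (p13, p12, p11) → 63.1877
  f16: (p13, p3, p7) → 6.9188
  f17: (p13, p15, p11) → 37.9583
  f18: (p13, p15, p3) → 47.7668
Σ area = 566.180

Check V−E+F: 11 − 27 + 18 = 2.


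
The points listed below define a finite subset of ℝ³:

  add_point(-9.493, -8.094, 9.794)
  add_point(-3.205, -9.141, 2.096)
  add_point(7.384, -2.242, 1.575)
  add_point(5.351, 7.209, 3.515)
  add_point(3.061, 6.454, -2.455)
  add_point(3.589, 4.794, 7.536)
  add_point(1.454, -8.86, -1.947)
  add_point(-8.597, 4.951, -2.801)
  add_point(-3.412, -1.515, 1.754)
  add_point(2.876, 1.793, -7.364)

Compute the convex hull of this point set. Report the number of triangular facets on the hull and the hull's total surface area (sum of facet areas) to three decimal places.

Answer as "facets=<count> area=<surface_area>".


facets=14 area=762.112

Extreme-point indices: [0, 1, 2, 3, 4, 5, 6, 7, 9] — 9 of 10 on the boundary.

Per-facet area ½‖(b−a)×(c−a)‖:
  f1: (p9, p3, p2) → 51.0620
  f2: (p5, p2, p0) → 91.2168
  f3: (p5, p3, p2) → 24.0301
  f4: (p5, p7, p0) → 131.7716
  f5: (p5, p7, p3) → 38.7046
  f6: (p6, p2, p0) → 76.2493
  f7: (p6, p9, p2) → 49.1226
  f8: (p6, p7, p9) → 76.6042
  f9: (p4, p9, p3) → 14.1023
  f10: (p4, p7, p3) → 34.7810
  f11: (p4, p7, p9) → 39.4448
  f12: (p1, p7, p0) → 79.0840
  f13: (p1, p6, p0) → 6.9662
  f14: (p1, p6, p7) → 48.9730
Σ area = 762.112

Check V−E+F: 9 − 21 + 14 = 2.


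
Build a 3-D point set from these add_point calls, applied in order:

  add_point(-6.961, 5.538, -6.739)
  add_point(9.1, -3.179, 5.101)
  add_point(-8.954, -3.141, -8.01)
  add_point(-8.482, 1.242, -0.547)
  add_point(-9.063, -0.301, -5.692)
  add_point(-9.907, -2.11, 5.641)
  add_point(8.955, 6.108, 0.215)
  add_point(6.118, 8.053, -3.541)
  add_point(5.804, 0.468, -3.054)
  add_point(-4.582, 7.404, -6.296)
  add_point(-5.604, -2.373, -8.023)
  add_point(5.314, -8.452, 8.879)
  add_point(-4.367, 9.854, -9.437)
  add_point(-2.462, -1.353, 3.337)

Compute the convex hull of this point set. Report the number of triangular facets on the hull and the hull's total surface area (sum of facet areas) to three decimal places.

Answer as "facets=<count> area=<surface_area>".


facets=18 area=899.049

Points on the hull: [0, 1, 2, 4, 5, 6, 7, 8, 10, 11, 12] (11 of 14).

Area of each hull facet:
  f1: (p2, p11, p5) → 114.7199
  f2: (p6, p12, p5) → 158.6027
  f3: (p6, p11, p5) → 141.9355
  f4: (p6, p11, p1) → 20.8583
  f5: (p4, p2, p5) → 18.2392
  f6: (p10, p2, p11) → 32.4619
  f7: (p10, p2, p12) → 20.1493
  f8: (p0, p2, p12) → 16.6138
  f9: (p0, p4, p2) → 9.2033
  f10: (p0, p12, p5) → 20.6786
  f11: (p0, p4, p5) → 34.1294
  f12: (p8, p11, p1) → 30.4297
  f13: (p8, p10, p11) → 94.0657
  f14: (p8, p6, p1) → 33.4732
  f15: (p8, p10, p12) → 76.1250
  f16: (p7, p6, p12) → 13.8650
  f17: (p7, p8, p12) → 45.7870
  f18: (p7, p8, p6) → 17.7118
Σ area = 899.049

Euler characteristic 11−27+18 = 2 ✓


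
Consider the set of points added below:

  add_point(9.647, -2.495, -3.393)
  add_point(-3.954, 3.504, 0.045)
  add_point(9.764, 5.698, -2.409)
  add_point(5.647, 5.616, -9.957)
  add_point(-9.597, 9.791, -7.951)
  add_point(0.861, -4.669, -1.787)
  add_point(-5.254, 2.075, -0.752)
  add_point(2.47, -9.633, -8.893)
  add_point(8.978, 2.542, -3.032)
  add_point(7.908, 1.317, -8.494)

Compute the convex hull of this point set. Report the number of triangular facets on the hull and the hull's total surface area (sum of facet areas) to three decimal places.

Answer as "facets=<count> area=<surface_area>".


9 of the 10 inputs are extreme points: [0, 1, 2, 3, 4, 5, 6, 7, 9].

Area of each hull facet:
  f1: (p1, p2, p4) → 79.0458
  f2: (p3, p2, p4) → 64.2857
  f3: (p3, p7, p4) → 124.1998
  f4: (p6, p7, p4) → 86.5874
  f5: (p6, p1, p4) → 11.9226
  f6: (p5, p1, p2) → 62.8643
  f7: (p5, p6, p7) → 31.4531
  f8: (p5, p6, p1) → 9.4908
  f9: (p9, p3, p2) → 19.3812
  f10: (p9, p3, p7) → 25.8909
  f11: (p0, p5, p2) → 36.9362
  f12: (p0, p5, p7) → 39.8433
  f13: (p0, p9, p2) → 23.9341
  f14: (p0, p9, p7) → 37.4345
Σ area = 653.270

Check V−E+F: 9 − 21 + 14 = 2.

facets=14 area=653.270


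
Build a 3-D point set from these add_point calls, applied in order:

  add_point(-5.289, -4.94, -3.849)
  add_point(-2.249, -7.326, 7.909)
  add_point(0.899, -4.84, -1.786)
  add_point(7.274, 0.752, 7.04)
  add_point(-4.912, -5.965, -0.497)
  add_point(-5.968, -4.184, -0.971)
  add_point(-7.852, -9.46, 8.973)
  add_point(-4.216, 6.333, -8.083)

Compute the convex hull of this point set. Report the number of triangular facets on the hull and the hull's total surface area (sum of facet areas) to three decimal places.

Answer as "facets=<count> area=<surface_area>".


Extreme-point indices: [0, 1, 2, 3, 5, 6, 7] — 7 of 8 on the boundary.

Facet areas (half cross-product norm):
  f1: (p7, p3, p6) → 176.2957
  f2: (p2, p0, p6) → 44.8408
  f3: (p2, p7, p3) → 83.5173
  f4: (p2, p0, p7) → 39.4309
  f5: (p5, p7, p6) → 34.0026
  f6: (p5, p0, p6) → 11.6428
  f7: (p5, p0, p7) → 18.3184
  f8: (p1, p3, p6) → 13.1823
  f9: (p1, p2, p6) → 27.2750
  f10: (p1, p2, p3) → 58.7987
Σ area = 507.304

Euler characteristic 7−15+10 = 2 ✓

facets=10 area=507.304


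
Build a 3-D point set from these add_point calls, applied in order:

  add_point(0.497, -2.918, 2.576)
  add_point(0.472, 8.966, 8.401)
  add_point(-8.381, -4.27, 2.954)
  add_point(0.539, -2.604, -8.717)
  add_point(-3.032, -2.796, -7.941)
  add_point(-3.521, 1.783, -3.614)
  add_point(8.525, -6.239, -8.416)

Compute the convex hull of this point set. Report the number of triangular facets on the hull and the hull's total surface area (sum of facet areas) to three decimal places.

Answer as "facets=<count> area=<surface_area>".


facets=10 area=511.437

Points on the hull: [0, 1, 2, 3, 4, 5, 6] (7 of 7).

Facet areas (half cross-product norm):
  f1: (p3, p1, p6) → 88.7460
  f2: (p5, p1, p2) → 73.5745
  f3: (p5, p3, p1) → 42.4839
  f4: (p0, p6, p2) → 52.0265
  f5: (p0, p1, p2) → 59.0869
  f6: (p0, p1, p6) → 76.8628
  f7: (p4, p6, p2) → 66.9660
  f8: (p4, p3, p6) → 8.2336
  f9: (p4, p5, p2) → 32.0901
  f10: (p4, p5, p3) → 11.3671
Σ area = 511.437

Euler characteristic 7−15+10 = 2 ✓


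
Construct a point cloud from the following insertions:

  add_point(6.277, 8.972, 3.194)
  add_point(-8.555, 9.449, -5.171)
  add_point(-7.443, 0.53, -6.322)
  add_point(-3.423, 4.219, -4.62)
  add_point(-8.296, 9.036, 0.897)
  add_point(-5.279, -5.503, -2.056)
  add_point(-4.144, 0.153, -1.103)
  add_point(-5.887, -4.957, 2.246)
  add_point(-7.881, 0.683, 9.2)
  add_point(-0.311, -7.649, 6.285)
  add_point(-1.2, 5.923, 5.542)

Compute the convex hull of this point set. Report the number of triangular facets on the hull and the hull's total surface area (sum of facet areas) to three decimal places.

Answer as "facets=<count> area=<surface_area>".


Extreme-point indices: [0, 1, 2, 3, 4, 5, 7, 8, 9, 10] — 10 of 11 on the boundary.

Facet areas (half cross-product norm):
  f1: (p8, p9, p0) → 97.6995
  f2: (p2, p8, p1) → 69.6632
  f3: (p4, p0, p1) → 44.0203
  f4: (p4, p8, p1) → 23.6501
  f5: (p5, p9, p0) → 89.0515
  f6: (p10, p8, p0) → 11.0810
  f7: (p10, p4, p0) → 34.2971
  f8: (p10, p4, p8) → 41.1627
  f9: (p3, p5, p0) → 64.4760
  f10: (p3, p5, p2) → 21.7759
  f11: (p3, p0, p1) → 46.7509
  f12: (p3, p2, p1) → 20.9677
  f13: (p7, p2, p8) → 45.4483
  f14: (p7, p5, p2) → 15.3933
  f15: (p7, p8, p9) → 33.8949
  f16: (p7, p5, p9) → 14.9274
Σ area = 674.260

Euler: V−E+F = 10−24+16 = 2.

facets=16 area=674.260
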